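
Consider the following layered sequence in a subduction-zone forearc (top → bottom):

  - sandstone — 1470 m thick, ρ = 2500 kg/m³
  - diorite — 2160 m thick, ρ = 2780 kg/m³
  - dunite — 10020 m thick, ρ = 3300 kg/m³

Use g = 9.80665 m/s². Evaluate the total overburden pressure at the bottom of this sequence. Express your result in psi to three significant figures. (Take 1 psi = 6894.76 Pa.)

sandstone: 2500 kg/m³ × 9.80665 m/s² × 1470 m = 3.604×10^7 Pa = 5227 psi
diorite: 2780 kg/m³ × 9.80665 m/s² × 2160 m = 5.889×10^7 Pa = 8541 psi
dunite: 3300 kg/m³ × 9.80665 m/s² × 10020 m = 3.243×10^8 Pa = 47031 psi
Total = 5227 + 8541 + 47031 = 60799 psi

60800 psi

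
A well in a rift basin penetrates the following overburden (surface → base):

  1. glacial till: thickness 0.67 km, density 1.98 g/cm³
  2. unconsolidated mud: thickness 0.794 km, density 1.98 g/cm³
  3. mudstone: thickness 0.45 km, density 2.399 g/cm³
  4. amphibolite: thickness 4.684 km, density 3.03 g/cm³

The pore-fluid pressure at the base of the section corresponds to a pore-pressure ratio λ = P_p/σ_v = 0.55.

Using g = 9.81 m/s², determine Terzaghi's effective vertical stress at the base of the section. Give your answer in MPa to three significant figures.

80.2 MPa

Overburden (lithostatic) stress σ_v:
glacial till: 1980 kg/m³ × 9.81 m/s² × 670 m = 1.301×10^7 Pa = 13.01 MPa
unconsolidated mud: 1980 kg/m³ × 9.81 m/s² × 794 m = 1.542×10^7 Pa = 15.42 MPa
mudstone: 2399 kg/m³ × 9.81 m/s² × 450 m = 1.059×10^7 Pa = 10.59 MPa
amphibolite: 3030 kg/m³ × 9.81 m/s² × 4684 m = 1.392×10^8 Pa = 139.2 MPa
Total = 13.01 + 15.42 + 10.59 + 139.2 = 178.26 MPa
Pore pressure P_p = λ·σ_v = 0.55 × 178.3 MPa = 98.04 MPa
Effective stress σ' = σ_v − P_p = 178.3 − 98.04 = 80.215 MPa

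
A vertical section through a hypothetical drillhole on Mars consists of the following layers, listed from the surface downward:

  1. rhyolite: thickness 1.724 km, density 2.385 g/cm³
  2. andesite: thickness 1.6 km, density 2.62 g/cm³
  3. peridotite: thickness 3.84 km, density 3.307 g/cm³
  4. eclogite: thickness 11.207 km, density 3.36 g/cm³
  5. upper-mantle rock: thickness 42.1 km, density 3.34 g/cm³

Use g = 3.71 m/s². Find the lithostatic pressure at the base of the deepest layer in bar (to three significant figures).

7390 bar

rhyolite: 2385 kg/m³ × 3.71 m/s² × 1724 m = 1.525×10^7 Pa = 152.5 bar
andesite: 2620 kg/m³ × 3.71 m/s² × 1600 m = 1.555×10^7 Pa = 155.5 bar
peridotite: 3307 kg/m³ × 3.71 m/s² × 3840 m = 4.711×10^7 Pa = 471.1 bar
eclogite: 3360 kg/m³ × 3.71 m/s² × 11207 m = 1.397×10^8 Pa = 1397 bar
upper-mantle rock: 3340 kg/m³ × 3.71 m/s² × 42100 m = 5.217×10^8 Pa = 5217 bar
Total = 152.5 + 155.5 + 471.1 + 1397 + 5217 = 7393.0 bar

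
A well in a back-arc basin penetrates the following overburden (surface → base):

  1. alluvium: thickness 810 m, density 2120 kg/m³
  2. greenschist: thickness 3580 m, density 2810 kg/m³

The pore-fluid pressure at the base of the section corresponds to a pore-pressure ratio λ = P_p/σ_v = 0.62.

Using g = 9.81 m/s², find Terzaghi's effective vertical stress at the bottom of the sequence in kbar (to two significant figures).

0.44 kbar

Overburden (lithostatic) stress σ_v:
alluvium: 2120 kg/m³ × 9.81 m/s² × 810 m = 1.685×10^7 Pa = 16.85 MPa
greenschist: 2810 kg/m³ × 9.81 m/s² × 3580 m = 9.869×10^7 Pa = 98.69 MPa
Total = 16.85 + 98.69 = 115.53 MPa
Pore pressure P_p = λ·σ_v = 0.62 × 115.5 MPa = 71.63 MPa
Effective stress σ' = σ_v − P_p = 115.5 − 71.63 = 43.902 MPa = 0.43902 kbar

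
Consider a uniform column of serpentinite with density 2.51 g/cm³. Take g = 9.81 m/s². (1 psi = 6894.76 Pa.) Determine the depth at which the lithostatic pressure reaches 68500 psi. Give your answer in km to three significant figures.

19.2 km

h = P/(ρg) = 68500 psi / (2510 kg/m³ × 9.81 m/s²) = 4.723×10^8 Pa / 24623 Pa/m = 19181 m
= 19.181 km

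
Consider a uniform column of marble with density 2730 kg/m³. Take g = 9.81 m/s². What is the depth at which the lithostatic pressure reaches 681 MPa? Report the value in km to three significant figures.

25.4 km

h = P/(ρg) = 681 MPa / (2730 kg/m³ × 9.81 m/s²) = 6.810×10^8 Pa / 26781 Pa/m = 25428 m
= 25.428 km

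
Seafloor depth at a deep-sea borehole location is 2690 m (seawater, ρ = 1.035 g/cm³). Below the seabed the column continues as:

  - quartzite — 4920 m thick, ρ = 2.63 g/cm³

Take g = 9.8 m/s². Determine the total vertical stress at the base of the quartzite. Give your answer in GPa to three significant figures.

0.154 GPa

seawater: 1035 kg/m³ × 9.8 m/s² × 2690 m = 2.728×10^7 Pa = 0.02728 GPa
quartzite: 2630 kg/m³ × 9.8 m/s² × 4920 m = 1.268×10^8 Pa = 0.1268 GPa
Total = 0.02728 + 0.1268 = 0.15409 GPa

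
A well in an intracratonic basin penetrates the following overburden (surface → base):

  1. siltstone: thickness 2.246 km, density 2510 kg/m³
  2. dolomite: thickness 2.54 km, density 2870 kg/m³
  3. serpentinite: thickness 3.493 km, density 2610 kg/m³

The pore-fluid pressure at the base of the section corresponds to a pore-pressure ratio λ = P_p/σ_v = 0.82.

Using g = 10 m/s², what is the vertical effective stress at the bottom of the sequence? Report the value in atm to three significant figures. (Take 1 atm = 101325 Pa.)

Overburden (lithostatic) stress σ_v:
siltstone: 2510 kg/m³ × 10 m/s² × 2246 m = 5.637×10^7 Pa = 56.37 MPa
dolomite: 2870 kg/m³ × 10 m/s² × 2540 m = 7.290×10^7 Pa = 72.90 MPa
serpentinite: 2610 kg/m³ × 10 m/s² × 3493 m = 9.117×10^7 Pa = 91.17 MPa
Total = 56.37 + 72.90 + 91.17 = 220.44 MPa
Pore pressure P_p = λ·σ_v = 0.82 × 220.4 MPa = 180.8 MPa
Effective stress σ' = σ_v − P_p = 220.4 − 180.8 = 39.679 MPa = 391.60 atm

392 atm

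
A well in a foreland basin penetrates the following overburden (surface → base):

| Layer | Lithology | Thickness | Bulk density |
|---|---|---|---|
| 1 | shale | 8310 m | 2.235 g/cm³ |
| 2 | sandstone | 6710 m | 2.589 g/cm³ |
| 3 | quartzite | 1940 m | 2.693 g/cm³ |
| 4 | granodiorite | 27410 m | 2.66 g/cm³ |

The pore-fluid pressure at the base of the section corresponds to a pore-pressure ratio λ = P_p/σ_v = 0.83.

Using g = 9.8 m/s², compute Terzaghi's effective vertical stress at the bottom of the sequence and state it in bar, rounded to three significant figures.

1900 bar

Overburden (lithostatic) stress σ_v:
shale: 2235 kg/m³ × 9.8 m/s² × 8310 m = 1.820×10^8 Pa = 182.0 MPa
sandstone: 2589 kg/m³ × 9.8 m/s² × 6710 m = 1.702×10^8 Pa = 170.2 MPa
quartzite: 2693 kg/m³ × 9.8 m/s² × 1940 m = 5.120×10^7 Pa = 51.20 MPa
granodiorite: 2660 kg/m³ × 9.8 m/s² × 27410 m = 7.145×10^8 Pa = 714.5 MPa
Total = 182.0 + 170.2 + 51.20 + 714.5 = 1118.0 MPa
Pore pressure P_p = λ·σ_v = 0.83 × 1118 MPa = 927.9 MPa
Effective stress σ' = σ_v − P_p = 1118 − 927.9 = 190.06 MPa = 1900.6 bar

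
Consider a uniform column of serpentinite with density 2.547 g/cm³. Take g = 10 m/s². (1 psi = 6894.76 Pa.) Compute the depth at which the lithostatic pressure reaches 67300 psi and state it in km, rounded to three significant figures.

h = P/(ρg) = 67300 psi / (2547 kg/m³ × 10 m/s²) = 4.640×10^8 Pa / 25470 Pa/m = 18218 m
= 18.218 km

18.2 km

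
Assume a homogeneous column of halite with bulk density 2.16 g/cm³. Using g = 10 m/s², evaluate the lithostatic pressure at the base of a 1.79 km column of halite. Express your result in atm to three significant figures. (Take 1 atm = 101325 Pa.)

382 atm

halite: 2160 kg/m³ × 10 m/s² × 1790 m = 3.866×10^7 Pa = 381.6 atm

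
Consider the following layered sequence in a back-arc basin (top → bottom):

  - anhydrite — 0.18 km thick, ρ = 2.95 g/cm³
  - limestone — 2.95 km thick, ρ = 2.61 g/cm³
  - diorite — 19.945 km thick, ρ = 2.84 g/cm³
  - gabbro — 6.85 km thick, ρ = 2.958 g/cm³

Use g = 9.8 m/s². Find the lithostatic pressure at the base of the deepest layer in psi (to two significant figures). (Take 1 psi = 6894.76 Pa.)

anhydrite: 2950 kg/m³ × 9.8 m/s² × 180 m = 5.204×10^6 Pa = 754.7 psi
limestone: 2610 kg/m³ × 9.8 m/s² × 2950 m = 7.546×10^7 Pa = 10944 psi
diorite: 2840 kg/m³ × 9.8 m/s² × 19945 m = 5.551×10^8 Pa = 80512 psi
gabbro: 2958 kg/m³ × 9.8 m/s² × 6850 m = 1.986×10^8 Pa = 28800 psi
Total = 754.7 + 10944 + 80512 + 28800 = 1.2101×10^5 psi

120000 psi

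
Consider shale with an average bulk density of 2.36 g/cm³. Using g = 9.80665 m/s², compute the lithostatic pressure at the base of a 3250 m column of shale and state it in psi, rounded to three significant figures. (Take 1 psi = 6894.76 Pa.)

shale: 2360 kg/m³ × 9.80665 m/s² × 3250 m = 7.522×10^7 Pa = 10909 psi

10900 psi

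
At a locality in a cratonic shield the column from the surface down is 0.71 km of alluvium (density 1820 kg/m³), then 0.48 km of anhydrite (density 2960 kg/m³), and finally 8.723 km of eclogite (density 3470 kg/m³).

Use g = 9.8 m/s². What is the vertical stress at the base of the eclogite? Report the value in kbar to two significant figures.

alluvium: 1820 kg/m³ × 9.8 m/s² × 710 m = 1.266×10^7 Pa = 0.1266 kbar
anhydrite: 2960 kg/m³ × 9.8 m/s² × 480 m = 1.392×10^7 Pa = 0.1392 kbar
eclogite: 3470 kg/m³ × 9.8 m/s² × 8723 m = 2.966×10^8 Pa = 2.966 kbar
Total = 0.1266 + 0.1392 + 2.966 = 3.2322 kbar

3.2 kbar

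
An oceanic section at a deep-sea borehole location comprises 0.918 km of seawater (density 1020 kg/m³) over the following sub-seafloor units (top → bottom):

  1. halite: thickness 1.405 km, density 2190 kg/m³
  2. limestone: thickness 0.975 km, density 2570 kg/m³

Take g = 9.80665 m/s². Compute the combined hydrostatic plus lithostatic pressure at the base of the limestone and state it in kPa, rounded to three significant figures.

63900 kPa

seawater: 1020 kg/m³ × 9.80665 m/s² × 918 m = 9.183×10^6 Pa = 9183 kPa
halite: 2190 kg/m³ × 9.80665 m/s² × 1405 m = 3.017×10^7 Pa = 30175 kPa
limestone: 2570 kg/m³ × 9.80665 m/s² × 975 m = 2.457×10^7 Pa = 24573 kPa
Total = 9183 + 30175 + 24573 = 63930 kPa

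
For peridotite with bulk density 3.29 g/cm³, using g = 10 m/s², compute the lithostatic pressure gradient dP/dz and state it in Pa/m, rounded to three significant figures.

32900 Pa/m

dP/dz = ρg = 3290 kg/m³ × 10 m/s² = 32900 Pa/m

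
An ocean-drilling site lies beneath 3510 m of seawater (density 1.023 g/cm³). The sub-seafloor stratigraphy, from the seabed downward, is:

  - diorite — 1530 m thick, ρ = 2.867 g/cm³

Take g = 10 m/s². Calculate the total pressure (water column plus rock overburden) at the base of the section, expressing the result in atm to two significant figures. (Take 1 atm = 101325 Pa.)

seawater: 1023 kg/m³ × 10 m/s² × 3510 m = 3.591×10^7 Pa = 354.4 atm
diorite: 2867 kg/m³ × 10 m/s² × 1530 m = 4.387×10^7 Pa = 432.9 atm
Total = 354.4 + 432.9 = 787.29 atm

790 atm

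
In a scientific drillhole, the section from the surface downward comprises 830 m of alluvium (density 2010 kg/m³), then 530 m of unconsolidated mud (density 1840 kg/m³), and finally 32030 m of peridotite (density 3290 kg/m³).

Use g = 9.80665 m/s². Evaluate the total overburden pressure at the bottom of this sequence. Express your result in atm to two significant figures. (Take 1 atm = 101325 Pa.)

10000 atm

alluvium: 2010 kg/m³ × 9.80665 m/s² × 830 m = 1.636×10^7 Pa = 161.5 atm
unconsolidated mud: 1840 kg/m³ × 9.80665 m/s² × 530 m = 9.563×10^6 Pa = 94.38 atm
peridotite: 3290 kg/m³ × 9.80665 m/s² × 32030 m = 1.033×10^9 Pa = 10199 atm
Total = 161.5 + 94.38 + 10199 = 10455 atm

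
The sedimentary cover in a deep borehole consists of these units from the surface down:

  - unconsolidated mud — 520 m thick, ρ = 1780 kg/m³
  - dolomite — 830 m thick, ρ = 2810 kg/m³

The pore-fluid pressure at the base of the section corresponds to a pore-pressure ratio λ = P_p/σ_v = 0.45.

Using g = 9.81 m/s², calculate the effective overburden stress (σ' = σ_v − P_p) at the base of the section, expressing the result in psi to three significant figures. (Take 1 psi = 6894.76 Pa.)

Overburden (lithostatic) stress σ_v:
unconsolidated mud: 1780 kg/m³ × 9.81 m/s² × 520 m = 9.080×10^6 Pa = 9.080 MPa
dolomite: 2810 kg/m³ × 9.81 m/s² × 830 m = 2.288×10^7 Pa = 22.88 MPa
Total = 9.080 + 22.88 = 31.960 MPa
Pore pressure P_p = λ·σ_v = 0.45 × 31.96 MPa = 14.38 MPa
Effective stress σ' = σ_v − P_p = 31.96 − 14.38 = 17.578 MPa = 2549.5 psi

2550 psi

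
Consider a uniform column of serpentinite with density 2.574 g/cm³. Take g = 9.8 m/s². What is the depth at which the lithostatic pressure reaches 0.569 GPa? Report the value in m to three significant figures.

22600 m

h = P/(ρg) = 0.569 GPa / (2574 kg/m³ × 9.8 m/s²) = 5.690×10^8 Pa / 25225 Pa/m = 22557 m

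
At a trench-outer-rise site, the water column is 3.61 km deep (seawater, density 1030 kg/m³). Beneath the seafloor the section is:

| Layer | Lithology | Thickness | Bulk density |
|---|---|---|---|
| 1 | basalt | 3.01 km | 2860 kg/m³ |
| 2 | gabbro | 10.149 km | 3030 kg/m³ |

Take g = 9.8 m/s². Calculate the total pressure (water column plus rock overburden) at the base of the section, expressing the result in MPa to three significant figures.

422 MPa

seawater: 1030 kg/m³ × 9.8 m/s² × 3610 m = 3.644×10^7 Pa = 36.44 MPa
basalt: 2860 kg/m³ × 9.8 m/s² × 3010 m = 8.436×10^7 Pa = 84.36 MPa
gabbro: 3030 kg/m³ × 9.8 m/s² × 10149 m = 3.014×10^8 Pa = 301.4 MPa
Total = 36.44 + 84.36 + 301.4 = 422.17 MPa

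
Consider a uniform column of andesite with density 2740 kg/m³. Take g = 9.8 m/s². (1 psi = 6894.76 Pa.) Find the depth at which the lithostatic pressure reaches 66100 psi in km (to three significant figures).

17.0 km

h = P/(ρg) = 66100 psi / (2740 kg/m³ × 9.8 m/s²) = 4.557×10^8 Pa / 26852 Pa/m = 16972 m
= 16.972 km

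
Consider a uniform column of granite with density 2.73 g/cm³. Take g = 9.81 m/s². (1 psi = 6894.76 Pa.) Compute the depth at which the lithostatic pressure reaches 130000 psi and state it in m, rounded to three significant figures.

33500 m

h = P/(ρg) = 130000 psi / (2730 kg/m³ × 9.81 m/s²) = 8.963×10^8 Pa / 26781 Pa/m = 33468 m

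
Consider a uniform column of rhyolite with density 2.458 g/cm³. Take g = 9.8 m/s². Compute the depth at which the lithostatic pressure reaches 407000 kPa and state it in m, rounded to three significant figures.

16900 m

h = P/(ρg) = 407000 kPa / (2458 kg/m³ × 9.8 m/s²) = 4.070×10^8 Pa / 24088 Pa/m = 16896 m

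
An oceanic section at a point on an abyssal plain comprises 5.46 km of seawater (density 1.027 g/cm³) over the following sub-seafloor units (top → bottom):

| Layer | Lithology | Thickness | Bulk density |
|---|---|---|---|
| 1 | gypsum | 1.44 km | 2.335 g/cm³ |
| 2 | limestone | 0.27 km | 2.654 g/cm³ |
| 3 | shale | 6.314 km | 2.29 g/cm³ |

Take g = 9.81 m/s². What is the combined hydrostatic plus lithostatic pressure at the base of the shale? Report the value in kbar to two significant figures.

seawater: 1027 kg/m³ × 9.81 m/s² × 5460 m = 5.501×10^7 Pa = 0.5501 kbar
gypsum: 2335 kg/m³ × 9.81 m/s² × 1440 m = 3.299×10^7 Pa = 0.3299 kbar
limestone: 2654 kg/m³ × 9.81 m/s² × 270 m = 7.030×10^6 Pa = 0.07030 kbar
shale: 2290 kg/m³ × 9.81 m/s² × 6314 m = 1.418×10^8 Pa = 1.418 kbar
Total = 0.5501 + 0.3299 + 0.07030 + 1.418 = 2.3687 kbar

2.4 kbar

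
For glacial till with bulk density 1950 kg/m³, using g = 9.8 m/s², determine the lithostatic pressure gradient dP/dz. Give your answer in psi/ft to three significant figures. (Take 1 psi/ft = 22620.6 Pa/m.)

dP/dz = ρg = 1950 kg/m³ × 9.8 m/s² = 19110 Pa/m
= 19110 Pa/m × (1 psi/ft / 22621 Pa/m) = 0.84481 psi/ft

0.845 psi/ft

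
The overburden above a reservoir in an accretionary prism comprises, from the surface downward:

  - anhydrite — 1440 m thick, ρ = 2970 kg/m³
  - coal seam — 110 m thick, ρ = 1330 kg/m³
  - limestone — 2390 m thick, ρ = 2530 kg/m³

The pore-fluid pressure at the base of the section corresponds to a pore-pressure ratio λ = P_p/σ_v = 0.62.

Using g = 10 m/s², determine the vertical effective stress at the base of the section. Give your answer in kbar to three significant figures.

Overburden (lithostatic) stress σ_v:
anhydrite: 2970 kg/m³ × 10 m/s² × 1440 m = 4.277×10^7 Pa = 42.77 MPa
coal seam: 1330 kg/m³ × 10 m/s² × 110 m = 1.463×10^6 Pa = 1.463 MPa
limestone: 2530 kg/m³ × 10 m/s² × 2390 m = 6.047×10^7 Pa = 60.47 MPa
Total = 42.77 + 1.463 + 60.47 = 104.70 MPa
Pore pressure P_p = λ·σ_v = 0.62 × 104.7 MPa = 64.91 MPa
Effective stress σ' = σ_v − P_p = 104.7 − 64.91 = 39.785 MPa = 0.39785 kbar

0.398 kbar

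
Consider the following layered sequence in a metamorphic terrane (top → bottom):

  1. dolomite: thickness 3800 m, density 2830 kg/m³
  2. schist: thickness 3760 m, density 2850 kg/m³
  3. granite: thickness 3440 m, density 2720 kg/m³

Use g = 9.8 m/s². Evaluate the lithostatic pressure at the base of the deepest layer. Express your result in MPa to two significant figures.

dolomite: 2830 kg/m³ × 9.8 m/s² × 3800 m = 1.054×10^8 Pa = 105.4 MPa
schist: 2850 kg/m³ × 9.8 m/s² × 3760 m = 1.050×10^8 Pa = 105.0 MPa
granite: 2720 kg/m³ × 9.8 m/s² × 3440 m = 9.170×10^7 Pa = 91.70 MPa
Total = 105.4 + 105.0 + 91.70 = 302.10 MPa

300 MPa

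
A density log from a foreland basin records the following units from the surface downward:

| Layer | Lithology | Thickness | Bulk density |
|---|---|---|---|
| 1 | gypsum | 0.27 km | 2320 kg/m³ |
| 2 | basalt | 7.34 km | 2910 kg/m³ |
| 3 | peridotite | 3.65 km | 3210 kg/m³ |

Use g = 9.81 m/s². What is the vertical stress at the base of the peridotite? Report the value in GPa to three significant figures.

gypsum: 2320 kg/m³ × 9.81 m/s² × 270 m = 6.145×10^6 Pa = 6.145×10^-3 GPa
basalt: 2910 kg/m³ × 9.81 m/s² × 7340 m = 2.095×10^8 Pa = 0.2095 GPa
peridotite: 3210 kg/m³ × 9.81 m/s² × 3650 m = 1.149×10^8 Pa = 0.1149 GPa
Total = 6.145×10^-3 + 0.2095 + 0.1149 = 0.33062 GPa

0.331 GPa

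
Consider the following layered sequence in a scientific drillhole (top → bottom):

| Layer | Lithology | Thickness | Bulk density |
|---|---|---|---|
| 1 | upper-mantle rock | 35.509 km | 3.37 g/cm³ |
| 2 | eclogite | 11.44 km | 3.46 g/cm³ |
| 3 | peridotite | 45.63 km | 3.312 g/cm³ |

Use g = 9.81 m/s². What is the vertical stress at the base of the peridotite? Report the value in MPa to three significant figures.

3040 MPa

upper-mantle rock: 3370 kg/m³ × 9.81 m/s² × 35509 m = 1.174×10^9 Pa = 1174 MPa
eclogite: 3460 kg/m³ × 9.81 m/s² × 11440 m = 3.883×10^8 Pa = 388.3 MPa
peridotite: 3312 kg/m³ × 9.81 m/s² × 45630 m = 1.483×10^9 Pa = 1483 MPa
Total = 1174 + 388.3 + 1483 = 3044.8 MPa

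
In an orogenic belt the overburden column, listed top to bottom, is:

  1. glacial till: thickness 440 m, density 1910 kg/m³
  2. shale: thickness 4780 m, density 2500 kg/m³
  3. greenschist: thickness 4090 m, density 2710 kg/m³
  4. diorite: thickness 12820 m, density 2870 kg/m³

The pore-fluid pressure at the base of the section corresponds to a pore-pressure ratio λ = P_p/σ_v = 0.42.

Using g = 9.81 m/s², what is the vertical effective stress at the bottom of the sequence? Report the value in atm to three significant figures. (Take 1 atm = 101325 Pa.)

3410 atm

Overburden (lithostatic) stress σ_v:
glacial till: 1910 kg/m³ × 9.81 m/s² × 440 m = 8.244×10^6 Pa = 8.244 MPa
shale: 2500 kg/m³ × 9.81 m/s² × 4780 m = 1.172×10^8 Pa = 117.2 MPa
greenschist: 2710 kg/m³ × 9.81 m/s² × 4090 m = 1.087×10^8 Pa = 108.7 MPa
diorite: 2870 kg/m³ × 9.81 m/s² × 12820 m = 3.609×10^8 Pa = 360.9 MPa
Total = 8.244 + 117.2 + 108.7 + 360.9 = 595.15 MPa
Pore pressure P_p = λ·σ_v = 0.42 × 595.2 MPa = 250.0 MPa
Effective stress σ' = σ_v − P_p = 595.2 − 250.0 = 345.19 MPa = 3406.7 atm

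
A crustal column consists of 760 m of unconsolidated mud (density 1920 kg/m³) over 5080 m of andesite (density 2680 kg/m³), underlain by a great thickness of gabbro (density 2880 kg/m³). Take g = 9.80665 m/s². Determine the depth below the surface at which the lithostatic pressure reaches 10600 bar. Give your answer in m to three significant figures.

38100 m

Pressure at base of upper layers: 1920×9.80665×760 + 2680×9.80665×5080 = 1.478×10^8 Pa = 1478 bar
Remaining pressure to be supplied by gabbro: 1.060×10^9 − 1.478×10^8 = 9.122×10^8 Pa
Additional depth in gabbro = 9.122×10^8 Pa / (2880 kg/m³ × 9.80665 m/s²) = 32297 m
Total depth = 5840 m + 32297 m = 38137 m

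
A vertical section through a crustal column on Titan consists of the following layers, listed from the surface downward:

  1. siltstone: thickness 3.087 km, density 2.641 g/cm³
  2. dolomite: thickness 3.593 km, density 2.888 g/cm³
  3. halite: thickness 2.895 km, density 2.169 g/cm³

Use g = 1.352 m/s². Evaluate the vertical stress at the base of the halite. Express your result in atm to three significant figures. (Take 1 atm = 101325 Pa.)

331 atm

siltstone: 2641 kg/m³ × 1.352 m/s² × 3087 m = 1.102×10^7 Pa = 108.8 atm
dolomite: 2888 kg/m³ × 1.352 m/s² × 3593 m = 1.403×10^7 Pa = 138.5 atm
halite: 2169 kg/m³ × 1.352 m/s² × 2895 m = 8.490×10^6 Pa = 83.79 atm
Total = 108.8 + 138.5 + 83.79 = 331.03 atm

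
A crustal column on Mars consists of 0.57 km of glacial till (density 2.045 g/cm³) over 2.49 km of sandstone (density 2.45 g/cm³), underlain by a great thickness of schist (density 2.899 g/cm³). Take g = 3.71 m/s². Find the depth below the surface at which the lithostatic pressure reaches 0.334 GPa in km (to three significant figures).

31.6 km

Pressure at base of upper layers: 2045×3.71×570 + 2450×3.71×2490 = 2.696×10^7 Pa = 0.02696 GPa
Remaining pressure to be supplied by schist: 3.340×10^8 − 2.696×10^7 = 3.070×10^8 Pa
Additional depth in schist = 3.070×10^8 Pa / (2899 kg/m³ × 3.71 m/s²) = 28548 m
Total depth = 3060 m + 28548 m = 31608 m
= 31.608 km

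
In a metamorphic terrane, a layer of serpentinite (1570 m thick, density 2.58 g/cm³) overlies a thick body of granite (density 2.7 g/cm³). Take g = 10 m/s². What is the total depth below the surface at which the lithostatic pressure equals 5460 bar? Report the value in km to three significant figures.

Pressure at base of upper layers: 2580×10×1570 = 4.051×10^7 Pa = 405.1 bar
Remaining pressure to be supplied by granite: 5.460×10^8 − 4.051×10^7 = 5.055×10^8 Pa
Additional depth in granite = 5.055×10^8 Pa / (2700 kg/m³ × 10 m/s²) = 18722 m
Total depth = 1570 m + 18722 m = 20292 m
= 20.292 km

20.3 km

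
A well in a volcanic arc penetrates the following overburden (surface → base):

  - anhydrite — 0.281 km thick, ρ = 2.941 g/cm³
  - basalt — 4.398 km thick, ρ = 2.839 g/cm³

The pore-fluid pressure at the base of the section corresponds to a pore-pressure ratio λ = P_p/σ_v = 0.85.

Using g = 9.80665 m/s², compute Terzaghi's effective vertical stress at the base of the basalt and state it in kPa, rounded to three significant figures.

19600 kPa

Overburden (lithostatic) stress σ_v:
anhydrite: 2941 kg/m³ × 9.80665 m/s² × 281 m = 8.104×10^6 Pa = 8.104 MPa
basalt: 2839 kg/m³ × 9.80665 m/s² × 4398 m = 1.224×10^8 Pa = 122.4 MPa
Total = 8.104 + 122.4 = 130.55 MPa
Pore pressure P_p = λ·σ_v = 0.85 × 130.5 MPa = 111.0 MPa
Effective stress σ' = σ_v − P_p = 130.5 − 111.0 = 19.582 MPa = 19582 kPa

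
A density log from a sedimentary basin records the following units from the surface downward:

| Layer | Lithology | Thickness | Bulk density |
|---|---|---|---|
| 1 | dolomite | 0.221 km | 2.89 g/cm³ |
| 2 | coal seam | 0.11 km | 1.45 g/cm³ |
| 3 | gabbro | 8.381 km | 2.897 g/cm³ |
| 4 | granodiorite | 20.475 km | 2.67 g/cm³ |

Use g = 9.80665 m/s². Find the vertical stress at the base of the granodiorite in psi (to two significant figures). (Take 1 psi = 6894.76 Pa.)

110000 psi

dolomite: 2890 kg/m³ × 9.80665 m/s² × 221 m = 6.263×10^6 Pa = 908.4 psi
coal seam: 1450 kg/m³ × 9.80665 m/s² × 110 m = 1.564×10^6 Pa = 226.9 psi
gabbro: 2897 kg/m³ × 9.80665 m/s² × 8381 m = 2.381×10^8 Pa = 34534 psi
granodiorite: 2670 kg/m³ × 9.80665 m/s² × 20475 m = 5.361×10^8 Pa = 77757 psi
Total = 908.4 + 226.9 + 34534 + 77757 = 1.1343×10^5 psi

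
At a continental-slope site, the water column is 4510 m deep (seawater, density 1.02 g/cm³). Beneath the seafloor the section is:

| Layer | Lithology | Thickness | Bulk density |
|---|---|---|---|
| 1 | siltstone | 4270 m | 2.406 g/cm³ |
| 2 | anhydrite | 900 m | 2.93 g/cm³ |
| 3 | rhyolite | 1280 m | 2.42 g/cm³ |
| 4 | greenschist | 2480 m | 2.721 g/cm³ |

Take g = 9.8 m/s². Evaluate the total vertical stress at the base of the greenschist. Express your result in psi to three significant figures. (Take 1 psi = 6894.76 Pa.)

seawater: 1020 kg/m³ × 9.8 m/s² × 4510 m = 4.508×10^7 Pa = 6539 psi
siltstone: 2406 kg/m³ × 9.8 m/s² × 4270 m = 1.007×10^8 Pa = 14603 psi
anhydrite: 2930 kg/m³ × 9.8 m/s² × 900 m = 2.584×10^7 Pa = 3748 psi
rhyolite: 2420 kg/m³ × 9.8 m/s² × 1280 m = 3.036×10^7 Pa = 4403 psi
greenschist: 2721 kg/m³ × 9.8 m/s² × 2480 m = 6.613×10^7 Pa = 9592 psi
Total = 6539 + 14603 + 3748 + 4403 + 9592 = 38884 psi

38900 psi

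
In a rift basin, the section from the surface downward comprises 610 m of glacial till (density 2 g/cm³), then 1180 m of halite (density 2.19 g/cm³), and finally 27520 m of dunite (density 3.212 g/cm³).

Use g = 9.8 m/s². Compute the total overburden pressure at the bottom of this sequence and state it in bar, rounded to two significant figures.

9000 bar

glacial till: 2000 kg/m³ × 9.8 m/s² × 610 m = 1.196×10^7 Pa = 119.6 bar
halite: 2190 kg/m³ × 9.8 m/s² × 1180 m = 2.533×10^7 Pa = 253.3 bar
dunite: 3212 kg/m³ × 9.8 m/s² × 27520 m = 8.663×10^8 Pa = 8663 bar
Total = 119.6 + 253.3 + 8663 = 9035.4 bar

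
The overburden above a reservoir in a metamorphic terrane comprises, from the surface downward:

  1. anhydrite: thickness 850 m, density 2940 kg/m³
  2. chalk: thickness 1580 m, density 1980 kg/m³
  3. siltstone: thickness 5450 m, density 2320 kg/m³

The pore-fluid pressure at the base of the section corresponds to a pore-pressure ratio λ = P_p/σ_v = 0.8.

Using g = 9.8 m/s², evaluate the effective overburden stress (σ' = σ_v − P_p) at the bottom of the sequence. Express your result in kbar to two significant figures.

0.36 kbar

Overburden (lithostatic) stress σ_v:
anhydrite: 2940 kg/m³ × 9.8 m/s² × 850 m = 2.449×10^7 Pa = 24.49 MPa
chalk: 1980 kg/m³ × 9.8 m/s² × 1580 m = 3.066×10^7 Pa = 30.66 MPa
siltstone: 2320 kg/m³ × 9.8 m/s² × 5450 m = 1.239×10^8 Pa = 123.9 MPa
Total = 24.49 + 30.66 + 123.9 = 179.06 MPa
Pore pressure P_p = λ·σ_v = 0.8 × 179.1 MPa = 143.2 MPa
Effective stress σ' = σ_v − P_p = 179.1 − 143.2 = 35.812 MPa = 0.35812 kbar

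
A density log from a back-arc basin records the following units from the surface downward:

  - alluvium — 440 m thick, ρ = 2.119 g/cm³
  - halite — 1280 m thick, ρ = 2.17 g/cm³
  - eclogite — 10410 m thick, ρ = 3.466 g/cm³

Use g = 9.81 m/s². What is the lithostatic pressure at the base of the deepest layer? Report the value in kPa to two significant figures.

390000 kPa

alluvium: 2119 kg/m³ × 9.81 m/s² × 440 m = 9.146×10^6 Pa = 9146 kPa
halite: 2170 kg/m³ × 9.81 m/s² × 1280 m = 2.725×10^7 Pa = 27248 kPa
eclogite: 3466 kg/m³ × 9.81 m/s² × 10410 m = 3.540×10^8 Pa = 3.540×10^5 kPa
Total = 9146 + 27248 + 3.540×10^5 = 3.9035×10^5 kPa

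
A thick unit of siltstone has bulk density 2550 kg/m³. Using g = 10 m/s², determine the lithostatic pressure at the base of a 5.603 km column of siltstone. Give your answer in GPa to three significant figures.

siltstone: 2550 kg/m³ × 10 m/s² × 5603 m = 1.429×10^8 Pa = 0.1429 GPa

0.143 GPa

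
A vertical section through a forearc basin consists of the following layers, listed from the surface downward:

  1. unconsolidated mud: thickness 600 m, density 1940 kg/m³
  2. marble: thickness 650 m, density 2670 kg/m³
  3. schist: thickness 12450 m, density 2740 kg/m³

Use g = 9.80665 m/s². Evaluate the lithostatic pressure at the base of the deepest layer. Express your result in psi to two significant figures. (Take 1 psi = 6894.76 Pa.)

53000 psi

unconsolidated mud: 1940 kg/m³ × 9.80665 m/s² × 600 m = 1.141×10^7 Pa = 1656 psi
marble: 2670 kg/m³ × 9.80665 m/s² × 650 m = 1.702×10^7 Pa = 2468 psi
schist: 2740 kg/m³ × 9.80665 m/s² × 12450 m = 3.345×10^8 Pa = 48520 psi
Total = 1656 + 2468 + 48520 = 52644 psi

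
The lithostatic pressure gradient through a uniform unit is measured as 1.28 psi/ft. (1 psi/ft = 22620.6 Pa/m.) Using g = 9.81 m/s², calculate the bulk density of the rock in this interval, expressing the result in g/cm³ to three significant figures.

2.95 g/cm³

ρ = (dP/dz)/g = 1.28 psi/ft / 9.81 m/s² = 28954 Pa/m / 9.81 m/s² = 2951.5 kg/m³
= 2.952 g/cm³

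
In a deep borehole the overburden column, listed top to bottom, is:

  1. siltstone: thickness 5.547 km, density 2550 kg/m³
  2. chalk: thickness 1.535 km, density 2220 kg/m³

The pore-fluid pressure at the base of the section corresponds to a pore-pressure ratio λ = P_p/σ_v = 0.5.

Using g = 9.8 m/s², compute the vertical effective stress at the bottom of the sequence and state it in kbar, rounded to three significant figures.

Overburden (lithostatic) stress σ_v:
siltstone: 2550 kg/m³ × 9.8 m/s² × 5547 m = 1.386×10^8 Pa = 138.6 MPa
chalk: 2220 kg/m³ × 9.8 m/s² × 1535 m = 3.340×10^7 Pa = 33.40 MPa
Total = 138.6 + 33.40 = 172.01 MPa
Pore pressure P_p = λ·σ_v = 0.5 × 172.0 MPa = 86.01 MPa
Effective stress σ' = σ_v − P_p = 172.0 − 86.01 = 86.007 MPa = 0.86007 kbar

0.860 kbar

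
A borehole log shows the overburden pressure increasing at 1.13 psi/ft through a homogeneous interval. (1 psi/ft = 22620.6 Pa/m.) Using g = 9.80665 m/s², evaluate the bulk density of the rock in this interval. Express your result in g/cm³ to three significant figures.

2.61 g/cm³

ρ = (dP/dz)/g = 1.13 psi/ft / 9.80665 m/s² = 25561 Pa/m / 9.80665 m/s² = 2606.5 kg/m³
= 2.607 g/cm³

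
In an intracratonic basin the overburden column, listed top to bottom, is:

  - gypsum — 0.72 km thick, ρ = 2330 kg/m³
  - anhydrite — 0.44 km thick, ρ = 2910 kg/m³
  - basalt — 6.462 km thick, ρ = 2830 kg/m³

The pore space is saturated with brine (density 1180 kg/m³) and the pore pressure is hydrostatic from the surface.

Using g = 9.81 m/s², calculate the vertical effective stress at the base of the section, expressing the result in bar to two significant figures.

1200 bar

Overburden (lithostatic) stress σ_v:
gypsum: 2330 kg/m³ × 9.81 m/s² × 720 m = 1.646×10^7 Pa = 16.46 MPa
anhydrite: 2910 kg/m³ × 9.81 m/s² × 440 m = 1.256×10^7 Pa = 12.56 MPa
basalt: 2830 kg/m³ × 9.81 m/s² × 6462 m = 1.794×10^8 Pa = 179.4 MPa
Total = 16.46 + 12.56 + 179.4 = 208.42 MPa
Pore pressure P_p = 1180 kg/m³ × 9.81 m/s² × 7622 m = 8.823×10^7 Pa = 88.23 MPa
Effective stress σ' = σ_v − P_p = 208.4 − 88.23 = 120.19 MPa = 1201.9 bar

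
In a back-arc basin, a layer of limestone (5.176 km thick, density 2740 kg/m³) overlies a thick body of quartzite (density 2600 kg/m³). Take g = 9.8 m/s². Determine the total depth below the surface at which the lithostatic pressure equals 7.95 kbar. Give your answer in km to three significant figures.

Pressure at base of upper layers: 2740×9.8×5176 = 1.390×10^8 Pa = 1.390 kbar
Remaining pressure to be supplied by quartzite: 7.950×10^8 − 1.390×10^8 = 6.560×10^8 Pa
Additional depth in quartzite = 6.560×10^8 Pa / (2600 kg/m³ × 9.8 m/s²) = 25746 m
Total depth = 5176 m + 25746 m = 30922 m
= 30.922 km

30.9 km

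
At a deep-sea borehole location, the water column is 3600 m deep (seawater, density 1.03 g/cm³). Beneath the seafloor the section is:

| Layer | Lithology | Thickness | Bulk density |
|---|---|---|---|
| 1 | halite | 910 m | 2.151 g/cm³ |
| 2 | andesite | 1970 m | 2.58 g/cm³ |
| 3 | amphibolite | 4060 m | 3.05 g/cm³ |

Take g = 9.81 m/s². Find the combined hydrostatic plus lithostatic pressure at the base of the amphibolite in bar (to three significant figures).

seawater: 1030 kg/m³ × 9.81 m/s² × 3600 m = 3.638×10^7 Pa = 363.8 bar
halite: 2151 kg/m³ × 9.81 m/s² × 910 m = 1.920×10^7 Pa = 192.0 bar
andesite: 2580 kg/m³ × 9.81 m/s² × 1970 m = 4.986×10^7 Pa = 498.6 bar
amphibolite: 3050 kg/m³ × 9.81 m/s² × 4060 m = 1.215×10^8 Pa = 1215 bar
Total = 363.8 + 192.0 + 498.6 + 1215 = 2269.2 bar

2270 bar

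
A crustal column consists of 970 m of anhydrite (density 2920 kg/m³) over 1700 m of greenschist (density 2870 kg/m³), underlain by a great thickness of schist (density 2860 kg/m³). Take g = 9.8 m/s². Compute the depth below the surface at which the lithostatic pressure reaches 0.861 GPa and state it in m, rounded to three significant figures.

30700 m

Pressure at base of upper layers: 2920×9.8×970 + 2870×9.8×1700 = 7.557×10^7 Pa = 0.07557 GPa
Remaining pressure to be supplied by schist: 8.610×10^8 − 7.557×10^7 = 7.854×10^8 Pa
Additional depth in schist = 7.854×10^8 Pa / (2860 kg/m³ × 9.8 m/s²) = 28023 m
Total depth = 2670 m + 28023 m = 30693 m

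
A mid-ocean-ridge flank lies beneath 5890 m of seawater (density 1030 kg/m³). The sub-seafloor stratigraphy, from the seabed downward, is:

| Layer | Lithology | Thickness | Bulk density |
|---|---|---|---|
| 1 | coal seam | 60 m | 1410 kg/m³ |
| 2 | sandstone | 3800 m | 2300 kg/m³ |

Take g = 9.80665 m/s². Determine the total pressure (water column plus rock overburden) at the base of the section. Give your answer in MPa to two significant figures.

150 MPa

seawater: 1030 kg/m³ × 9.80665 m/s² × 5890 m = 5.949×10^7 Pa = 59.49 MPa
coal seam: 1410 kg/m³ × 9.80665 m/s² × 60 m = 8.296×10^5 Pa = 0.8296 MPa
sandstone: 2300 kg/m³ × 9.80665 m/s² × 3800 m = 8.571×10^7 Pa = 85.71 MPa
Total = 59.49 + 0.8296 + 85.71 = 146.03 MPa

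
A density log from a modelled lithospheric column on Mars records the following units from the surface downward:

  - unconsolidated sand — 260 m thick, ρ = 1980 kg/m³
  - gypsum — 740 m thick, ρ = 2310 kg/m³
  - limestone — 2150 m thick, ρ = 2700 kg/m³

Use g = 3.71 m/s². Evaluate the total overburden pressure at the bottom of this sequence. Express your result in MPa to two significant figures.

unconsolidated sand: 1980 kg/m³ × 3.71 m/s² × 260 m = 1.910×10^6 Pa = 1.910 MPa
gypsum: 2310 kg/m³ × 3.71 m/s² × 740 m = 6.342×10^6 Pa = 6.342 MPa
limestone: 2700 kg/m³ × 3.71 m/s² × 2150 m = 2.154×10^7 Pa = 21.54 MPa
Total = 1.910 + 6.342 + 21.54 = 29.788 MPa

30 MPa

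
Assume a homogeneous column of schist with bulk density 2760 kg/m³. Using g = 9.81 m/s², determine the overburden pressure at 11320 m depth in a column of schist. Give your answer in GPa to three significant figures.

0.306 GPa

schist: 2760 kg/m³ × 9.81 m/s² × 11320 m = 3.065×10^8 Pa = 0.3065 GPa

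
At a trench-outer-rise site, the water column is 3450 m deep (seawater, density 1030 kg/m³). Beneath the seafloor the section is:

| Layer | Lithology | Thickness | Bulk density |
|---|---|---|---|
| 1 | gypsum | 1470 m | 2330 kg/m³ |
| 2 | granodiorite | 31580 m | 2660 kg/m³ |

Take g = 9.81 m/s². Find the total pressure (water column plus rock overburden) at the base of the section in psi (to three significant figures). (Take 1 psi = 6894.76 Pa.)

seawater: 1030 kg/m³ × 9.81 m/s² × 3450 m = 3.486×10^7 Pa = 5056 psi
gypsum: 2330 kg/m³ × 9.81 m/s² × 1470 m = 3.360×10^7 Pa = 4873 psi
granodiorite: 2660 kg/m³ × 9.81 m/s² × 31580 m = 8.241×10^8 Pa = 1.195×10^5 psi
Total = 5056 + 4873 + 1.195×10^5 = 1.2945×10^5 psi

129000 psi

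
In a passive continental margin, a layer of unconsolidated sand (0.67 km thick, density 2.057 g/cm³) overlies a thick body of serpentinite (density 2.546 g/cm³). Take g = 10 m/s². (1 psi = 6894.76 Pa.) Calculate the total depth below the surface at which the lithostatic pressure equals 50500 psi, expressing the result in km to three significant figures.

13.8 km

Pressure at base of upper layers: 2057×10×670 = 1.378×10^7 Pa = 1999 psi
Remaining pressure to be supplied by serpentinite: 3.482×10^8 − 1.378×10^7 = 3.344×10^8 Pa
Additional depth in serpentinite = 3.344×10^8 Pa / (2546 kg/m³ × 10 m/s²) = 13134 m
Total depth = 670 m + 13134 m = 13804 m
= 13.804 km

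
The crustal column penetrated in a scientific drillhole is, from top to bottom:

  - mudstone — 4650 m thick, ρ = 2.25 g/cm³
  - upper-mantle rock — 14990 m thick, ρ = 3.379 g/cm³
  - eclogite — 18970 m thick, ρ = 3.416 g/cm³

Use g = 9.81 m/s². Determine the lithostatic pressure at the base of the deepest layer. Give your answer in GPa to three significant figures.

1.24 GPa

mudstone: 2250 kg/m³ × 9.81 m/s² × 4650 m = 1.026×10^8 Pa = 0.1026 GPa
upper-mantle rock: 3379 kg/m³ × 9.81 m/s² × 14990 m = 4.969×10^8 Pa = 0.4969 GPa
eclogite: 3416 kg/m³ × 9.81 m/s² × 18970 m = 6.357×10^8 Pa = 0.6357 GPa
Total = 0.1026 + 0.4969 + 0.6357 = 1.2352 GPa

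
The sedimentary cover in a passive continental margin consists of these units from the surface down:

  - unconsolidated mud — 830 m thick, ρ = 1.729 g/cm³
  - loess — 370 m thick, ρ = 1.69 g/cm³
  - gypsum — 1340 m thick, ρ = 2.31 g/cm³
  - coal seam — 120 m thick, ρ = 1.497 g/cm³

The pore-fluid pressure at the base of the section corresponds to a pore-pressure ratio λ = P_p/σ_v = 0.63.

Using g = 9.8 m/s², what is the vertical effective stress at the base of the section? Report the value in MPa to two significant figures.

Overburden (lithostatic) stress σ_v:
unconsolidated mud: 1729 kg/m³ × 9.8 m/s² × 830 m = 1.406×10^7 Pa = 14.06 MPa
loess: 1690 kg/m³ × 9.8 m/s² × 370 m = 6.128×10^6 Pa = 6.128 MPa
gypsum: 2310 kg/m³ × 9.8 m/s² × 1340 m = 3.033×10^7 Pa = 30.33 MPa
coal seam: 1497 kg/m³ × 9.8 m/s² × 120 m = 1.760×10^6 Pa = 1.760 MPa
Total = 14.06 + 6.128 + 30.33 + 1.760 = 52.287 MPa
Pore pressure P_p = λ·σ_v = 0.63 × 52.29 MPa = 32.94 MPa
Effective stress σ' = σ_v − P_p = 52.29 − 32.94 = 19.346 MPa

19 MPa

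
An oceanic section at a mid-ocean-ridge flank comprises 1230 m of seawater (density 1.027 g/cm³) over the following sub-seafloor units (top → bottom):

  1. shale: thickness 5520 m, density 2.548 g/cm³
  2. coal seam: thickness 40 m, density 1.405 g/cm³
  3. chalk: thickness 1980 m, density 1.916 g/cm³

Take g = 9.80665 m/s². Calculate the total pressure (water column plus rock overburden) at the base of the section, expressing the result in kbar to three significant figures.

seawater: 1027 kg/m³ × 9.80665 m/s² × 1230 m = 1.239×10^7 Pa = 0.1239 kbar
shale: 2548 kg/m³ × 9.80665 m/s² × 5520 m = 1.379×10^8 Pa = 1.379 kbar
coal seam: 1405 kg/m³ × 9.80665 m/s² × 40 m = 5.511×10^5 Pa = 5.511×10^-3 kbar
chalk: 1916 kg/m³ × 9.80665 m/s² × 1980 m = 3.720×10^7 Pa = 0.3720 kbar
Total = 0.1239 + 1.379 + 5.511×10^-3 + 0.3720 = 1.8807 kbar

1.88 kbar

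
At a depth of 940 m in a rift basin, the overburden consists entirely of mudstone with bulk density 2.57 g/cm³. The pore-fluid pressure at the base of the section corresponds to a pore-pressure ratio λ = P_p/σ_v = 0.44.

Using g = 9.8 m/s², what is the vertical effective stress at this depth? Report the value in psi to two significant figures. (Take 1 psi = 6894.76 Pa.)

Overburden (lithostatic) stress σ_v:
mudstone: 2570 kg/m³ × 9.8 m/s² × 940 m = 2.367×10^7 Pa = 23.67 MPa
Pore pressure P_p = λ·σ_v = 0.44 × 23.67 MPa = 10.42 MPa
Effective stress σ' = σ_v − P_p = 23.67 − 10.42 = 13.258 MPa = 1922.9 psi

1900 psi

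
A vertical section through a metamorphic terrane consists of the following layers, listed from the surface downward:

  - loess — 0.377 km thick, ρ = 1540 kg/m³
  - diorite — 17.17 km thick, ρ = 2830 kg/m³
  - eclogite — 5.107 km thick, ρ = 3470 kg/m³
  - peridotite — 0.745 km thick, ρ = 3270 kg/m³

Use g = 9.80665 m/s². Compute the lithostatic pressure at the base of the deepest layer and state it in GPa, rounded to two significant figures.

0.68 GPa

loess: 1540 kg/m³ × 9.80665 m/s² × 377 m = 5.694×10^6 Pa = 5.694×10^-3 GPa
diorite: 2830 kg/m³ × 9.80665 m/s² × 17170 m = 4.765×10^8 Pa = 0.4765 GPa
eclogite: 3470 kg/m³ × 9.80665 m/s² × 5107 m = 1.738×10^8 Pa = 0.1738 GPa
peridotite: 3270 kg/m³ × 9.80665 m/s² × 745 m = 2.389×10^7 Pa = 0.02389 GPa
Total = 5.694×10^-3 + 0.4765 + 0.1738 + 0.02389 = 0.67989 GPa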